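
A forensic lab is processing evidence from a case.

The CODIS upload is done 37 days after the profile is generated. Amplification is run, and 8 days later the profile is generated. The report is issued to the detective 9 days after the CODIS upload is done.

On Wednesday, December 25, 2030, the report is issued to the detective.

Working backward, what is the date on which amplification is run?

The report is issued to the detective: Dec 25, 2030.
The CODIS upload is done: Dec 25, 2030 − 9 days = Dec 16, 2030.
The profile is generated: Dec 16, 2030 − 37 days = Nov 9, 2030.
Amplification is run: Nov 9, 2030 − 8 days = Nov 1, 2030.

Friday, November 1, 2030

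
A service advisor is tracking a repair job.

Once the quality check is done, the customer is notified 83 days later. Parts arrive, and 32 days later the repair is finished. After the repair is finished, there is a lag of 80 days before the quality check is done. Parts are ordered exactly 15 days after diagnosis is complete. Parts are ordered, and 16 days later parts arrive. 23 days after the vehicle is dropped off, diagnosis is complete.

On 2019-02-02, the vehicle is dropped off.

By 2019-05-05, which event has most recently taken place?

The repair is finished

The vehicle is dropped off: Feb 2, 2019.
Diagnosis is complete: Feb 2, 2019 + 23 days = Feb 25, 2019.
Parts are ordered: Feb 25, 2019 + 15 days = Mar 12, 2019.
Parts arrive: Mar 12, 2019 + 16 days = Mar 28, 2019.
The repair is finished: Mar 28, 2019 + 32 days = Apr 29, 2019.
The quality check is done: Apr 29, 2019 + 80 days = Jul 18, 2019.
The customer is notified: Jul 18, 2019 + 83 days = Oct 9, 2019.
May 5, 2019 falls between when the repair is finished (Apr 29, 2019) and when the quality check is done (Jul 18, 2019).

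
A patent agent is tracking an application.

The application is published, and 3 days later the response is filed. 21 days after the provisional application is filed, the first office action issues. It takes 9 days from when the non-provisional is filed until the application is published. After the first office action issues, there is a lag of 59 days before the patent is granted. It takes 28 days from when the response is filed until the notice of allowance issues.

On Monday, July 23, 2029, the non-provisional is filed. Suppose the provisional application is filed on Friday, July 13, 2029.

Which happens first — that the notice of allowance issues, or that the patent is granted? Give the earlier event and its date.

The non-provisional is filed: Jul 23, 2029.
The application is published: Jul 23, 2029 + 9 days = Aug 1, 2029.
The response is filed: Aug 1, 2029 + 3 days = Aug 4, 2029.
The notice of allowance issues: Aug 4, 2029 + 28 days = Sep 1, 2029.
The provisional application is filed: Jul 13, 2029.
The first office action issues: Jul 13, 2029 + 21 days = Aug 3, 2029.
The patent is granted: Aug 3, 2029 + 59 days = Oct 1, 2029.
Comparing: the notice of allowance issues on Sep 1, 2029 vs the patent is granted on Oct 1, 2029. Earlier: the notice of allowance issues.

The notice of allowance issues — Saturday, September 1, 2029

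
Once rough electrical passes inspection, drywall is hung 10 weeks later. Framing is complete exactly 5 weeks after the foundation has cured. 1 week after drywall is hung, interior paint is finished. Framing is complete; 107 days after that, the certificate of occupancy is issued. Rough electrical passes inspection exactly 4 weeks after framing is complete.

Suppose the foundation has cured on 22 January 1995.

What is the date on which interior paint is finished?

The foundation has cured: Jan 22, 1995.
Framing is complete: Jan 22, 1995 + 5 weeks = Feb 26, 1995.
Rough electrical passes inspection: Feb 26, 1995 + 4 weeks = Mar 26, 1995.
Drywall is hung: Mar 26, 1995 + 10 weeks = Jun 4, 1995.
Interior paint is finished: Jun 4, 1995 + 1 week = Jun 11, 1995.

11 June 1995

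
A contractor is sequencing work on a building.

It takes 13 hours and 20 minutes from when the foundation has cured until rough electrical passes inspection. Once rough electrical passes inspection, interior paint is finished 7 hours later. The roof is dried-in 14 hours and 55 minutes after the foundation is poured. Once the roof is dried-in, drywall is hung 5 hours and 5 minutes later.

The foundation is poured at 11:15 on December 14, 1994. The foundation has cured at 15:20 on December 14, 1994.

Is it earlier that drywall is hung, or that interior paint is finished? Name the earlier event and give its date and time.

The foundation is poured: 11:15 Dec 14, 1994.
The roof is dried-in: 11:15 Dec 14, 1994 + 14h55m = 02:10 Dec 15, 1994.
Drywall is hung: 02:10 Dec 15, 1994 + 5h05m = 07:15 Dec 15, 1994.
The foundation has cured: 15:20 Dec 14, 1994.
Rough electrical passes inspection: 15:20 Dec 14, 1994 + 13h20m = 04:40 Dec 15, 1994.
Interior paint is finished: 04:40 Dec 15, 1994 + 7h = 11:40 Dec 15, 1994.
Comparing: drywall is hung at 07:15 Dec 15, 1994 vs interior paint is finished at 11:40 Dec 15, 1994. Earlier: drywall is hung.

Drywall is hung — 07:15 on December 15, 1994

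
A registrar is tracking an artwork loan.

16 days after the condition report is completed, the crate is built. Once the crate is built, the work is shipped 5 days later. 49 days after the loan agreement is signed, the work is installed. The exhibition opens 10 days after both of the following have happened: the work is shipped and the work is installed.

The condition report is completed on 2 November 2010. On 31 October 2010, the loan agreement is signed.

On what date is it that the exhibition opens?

29 December 2010

The condition report is completed: Nov 2, 2010.
The crate is built: Nov 2, 2010 + 16 days = Nov 18, 2010.
The work is shipped: Nov 18, 2010 + 5 days = Nov 23, 2010.
The loan agreement is signed: Oct 31, 2010.
The work is installed: Oct 31, 2010 + 49 days = Dec 19, 2010.
Both prerequisites met — the work is shipped (Nov 23, 2010), the work is installed (Dec 19, 2010); the later is Dec 19, 2010.
The exhibition opens: Dec 19, 2010 + 10 days = Dec 29, 2010.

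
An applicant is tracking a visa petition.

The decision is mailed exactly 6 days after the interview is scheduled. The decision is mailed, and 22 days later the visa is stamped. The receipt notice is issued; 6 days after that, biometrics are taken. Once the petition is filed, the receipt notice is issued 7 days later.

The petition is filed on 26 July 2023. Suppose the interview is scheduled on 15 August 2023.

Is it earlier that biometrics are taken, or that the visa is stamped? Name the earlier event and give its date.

Biometrics are taken — 8 August 2023

The petition is filed: Jul 26, 2023.
The receipt notice is issued: Jul 26, 2023 + 7 days = Aug 2, 2023.
Biometrics are taken: Aug 2, 2023 + 6 days = Aug 8, 2023.
The interview is scheduled: Aug 15, 2023.
The decision is mailed: Aug 15, 2023 + 6 days = Aug 21, 2023.
The visa is stamped: Aug 21, 2023 + 22 days = Sep 12, 2023.
Comparing: biometrics are taken on Aug 8, 2023 vs the visa is stamped on Sep 12, 2023. Earlier: biometrics are taken.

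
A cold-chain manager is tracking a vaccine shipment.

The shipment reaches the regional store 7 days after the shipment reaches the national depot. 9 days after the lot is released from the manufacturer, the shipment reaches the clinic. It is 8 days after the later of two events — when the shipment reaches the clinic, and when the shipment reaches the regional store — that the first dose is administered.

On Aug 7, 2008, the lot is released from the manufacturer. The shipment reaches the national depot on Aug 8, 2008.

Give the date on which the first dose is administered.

The lot is released from the manufacturer: Aug 7, 2008.
The shipment reaches the clinic: Aug 7, 2008 + 9 days = Aug 16, 2008.
The shipment reaches the national depot: Aug 8, 2008.
The shipment reaches the regional store: Aug 8, 2008 + 7 days = Aug 15, 2008.
Both prerequisites met — the shipment reaches the clinic (Aug 16, 2008), the shipment reaches the regional store (Aug 15, 2008); the later is Aug 16, 2008.
The first dose is administered: Aug 16, 2008 + 8 days = Aug 24, 2008.

Aug 24, 2008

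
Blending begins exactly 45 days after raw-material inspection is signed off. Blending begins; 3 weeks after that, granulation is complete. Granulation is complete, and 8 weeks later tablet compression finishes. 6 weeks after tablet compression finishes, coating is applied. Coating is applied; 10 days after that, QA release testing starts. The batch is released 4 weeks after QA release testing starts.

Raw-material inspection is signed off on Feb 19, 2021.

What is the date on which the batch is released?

Raw-material inspection is signed off: Feb 19, 2021.
Blending begins: Feb 19, 2021 + 45 days = Apr 5, 2021.
Granulation is complete: Apr 5, 2021 + 3 weeks = Apr 26, 2021.
Tablet compression finishes: Apr 26, 2021 + 8 weeks = Jun 21, 2021.
Coating is applied: Jun 21, 2021 + 6 weeks = Aug 2, 2021.
QA release testing starts: Aug 2, 2021 + 10 days = Aug 12, 2021.
The batch is released: Aug 12, 2021 + 4 weeks = Sep 9, 2021.

Sep 9, 2021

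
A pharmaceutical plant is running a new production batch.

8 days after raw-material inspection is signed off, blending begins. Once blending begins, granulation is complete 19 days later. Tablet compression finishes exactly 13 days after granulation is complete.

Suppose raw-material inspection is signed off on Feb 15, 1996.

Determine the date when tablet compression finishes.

Raw-material inspection is signed off: Feb 15, 1996.
Blending begins: Feb 15, 1996 + 8 days = Feb 23, 1996.
Granulation is complete: Feb 23, 1996 + 19 days = Mar 13, 1996.
Tablet compression finishes: Mar 13, 1996 + 13 days = Mar 26, 1996.

Mar 26, 1996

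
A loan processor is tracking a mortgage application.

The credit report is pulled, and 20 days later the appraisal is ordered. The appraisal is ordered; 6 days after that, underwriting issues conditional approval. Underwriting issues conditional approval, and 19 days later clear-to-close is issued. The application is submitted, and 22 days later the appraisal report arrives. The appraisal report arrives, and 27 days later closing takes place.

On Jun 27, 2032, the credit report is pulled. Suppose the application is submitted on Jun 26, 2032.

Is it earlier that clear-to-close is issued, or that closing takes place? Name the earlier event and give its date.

The credit report is pulled: Jun 27, 2032.
The appraisal is ordered: Jun 27, 2032 + 20 days = Jul 17, 2032.
Underwriting issues conditional approval: Jul 17, 2032 + 6 days = Jul 23, 2032.
Clear-to-close is issued: Jul 23, 2032 + 19 days = Aug 11, 2032.
The application is submitted: Jun 26, 2032.
The appraisal report arrives: Jun 26, 2032 + 22 days = Jul 18, 2032.
Closing takes place: Jul 18, 2032 + 27 days = Aug 14, 2032.
Comparing: clear-to-close is issued on Aug 11, 2032 vs closing takes place on Aug 14, 2032. Earlier: clear-to-close is issued.

Clear-to-close is issued — Aug 11, 2032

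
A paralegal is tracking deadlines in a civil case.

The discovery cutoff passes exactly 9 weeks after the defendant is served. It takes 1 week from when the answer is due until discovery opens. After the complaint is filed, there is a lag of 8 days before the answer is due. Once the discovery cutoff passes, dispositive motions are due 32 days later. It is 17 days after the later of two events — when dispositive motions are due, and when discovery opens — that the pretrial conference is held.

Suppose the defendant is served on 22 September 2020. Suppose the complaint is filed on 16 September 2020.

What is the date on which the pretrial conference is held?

12 January 2021

The defendant is served: Sep 22, 2020.
The discovery cutoff passes: Sep 22, 2020 + 9 weeks = Nov 24, 2020.
Dispositive motions are due: Nov 24, 2020 + 32 days = Dec 26, 2020.
The complaint is filed: Sep 16, 2020.
The answer is due: Sep 16, 2020 + 8 days = Sep 24, 2020.
Discovery opens: Sep 24, 2020 + 1 week = Oct 1, 2020.
Both prerequisites met — dispositive motions are due (Dec 26, 2020), discovery opens (Oct 1, 2020); the later is Dec 26, 2020.
The pretrial conference is held: Dec 26, 2020 + 17 days = Jan 12, 2021.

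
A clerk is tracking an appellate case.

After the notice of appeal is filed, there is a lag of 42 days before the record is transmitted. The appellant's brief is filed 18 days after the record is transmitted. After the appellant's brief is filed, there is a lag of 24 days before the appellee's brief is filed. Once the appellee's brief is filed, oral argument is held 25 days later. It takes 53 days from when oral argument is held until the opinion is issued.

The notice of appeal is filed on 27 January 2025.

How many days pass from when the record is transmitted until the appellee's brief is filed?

42 days

Causal path: the record is transmitted → the appellant's brief is filed → the appellee's brief is filed.
Total delay along the path: 18 + 24 = 42 days.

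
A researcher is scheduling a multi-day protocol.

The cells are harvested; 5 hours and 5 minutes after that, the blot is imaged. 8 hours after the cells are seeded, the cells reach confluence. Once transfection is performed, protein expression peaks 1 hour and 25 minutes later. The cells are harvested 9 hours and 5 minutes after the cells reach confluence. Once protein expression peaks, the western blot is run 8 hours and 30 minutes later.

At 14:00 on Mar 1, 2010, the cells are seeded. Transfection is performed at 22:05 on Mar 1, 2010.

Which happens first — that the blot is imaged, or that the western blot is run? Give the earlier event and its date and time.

The cells are seeded: 14:00 Mar 1, 2010.
The cells reach confluence: 14:00 Mar 1, 2010 + 8h = 22:00 Mar 1, 2010.
The cells are harvested: 22:00 Mar 1, 2010 + 9h05m = 07:05 Mar 2, 2010.
The blot is imaged: 07:05 Mar 2, 2010 + 5h05m = 12:10 Mar 2, 2010.
Transfection is performed: 22:05 Mar 1, 2010.
Protein expression peaks: 22:05 Mar 1, 2010 + 1h25m = 23:30 Mar 1, 2010.
The western blot is run: 23:30 Mar 1, 2010 + 8h30m = 08:00 Mar 2, 2010.
Comparing: the blot is imaged at 12:10 Mar 2, 2010 vs the western blot is run at 08:00 Mar 2, 2010. Earlier: the western blot is run.

The western blot is run — 08:00 on Mar 2, 2010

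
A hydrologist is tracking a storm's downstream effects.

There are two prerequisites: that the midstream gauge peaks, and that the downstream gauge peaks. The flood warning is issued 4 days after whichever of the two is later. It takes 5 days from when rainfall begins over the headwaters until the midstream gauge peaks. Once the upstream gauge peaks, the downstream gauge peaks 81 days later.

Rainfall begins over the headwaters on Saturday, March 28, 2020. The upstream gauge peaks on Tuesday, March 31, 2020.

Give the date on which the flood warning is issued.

Wednesday, June 24, 2020

Rainfall begins over the headwaters: Mar 28, 2020.
The midstream gauge peaks: Mar 28, 2020 + 5 days = Apr 2, 2020.
The upstream gauge peaks: Mar 31, 2020.
The downstream gauge peaks: Mar 31, 2020 + 81 days = Jun 20, 2020.
Both prerequisites met — the midstream gauge peaks (Apr 2, 2020), the downstream gauge peaks (Jun 20, 2020); the later is Jun 20, 2020.
The flood warning is issued: Jun 20, 2020 + 4 days = Jun 24, 2020.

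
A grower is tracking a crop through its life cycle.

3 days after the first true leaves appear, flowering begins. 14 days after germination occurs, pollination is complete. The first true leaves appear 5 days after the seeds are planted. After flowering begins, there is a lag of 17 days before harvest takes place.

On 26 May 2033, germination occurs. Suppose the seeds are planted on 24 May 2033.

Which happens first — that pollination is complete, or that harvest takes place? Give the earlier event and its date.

Germination occurs: May 26, 2033.
Pollination is complete: May 26, 2033 + 14 days = Jun 9, 2033.
The seeds are planted: May 24, 2033.
The first true leaves appear: May 24, 2033 + 5 days = May 29, 2033.
Flowering begins: May 29, 2033 + 3 days = Jun 1, 2033.
Harvest takes place: Jun 1, 2033 + 17 days = Jun 18, 2033.
Comparing: pollination is complete on Jun 9, 2033 vs harvest takes place on Jun 18, 2033. Earlier: pollination is complete.

Pollination is complete — 9 June 2033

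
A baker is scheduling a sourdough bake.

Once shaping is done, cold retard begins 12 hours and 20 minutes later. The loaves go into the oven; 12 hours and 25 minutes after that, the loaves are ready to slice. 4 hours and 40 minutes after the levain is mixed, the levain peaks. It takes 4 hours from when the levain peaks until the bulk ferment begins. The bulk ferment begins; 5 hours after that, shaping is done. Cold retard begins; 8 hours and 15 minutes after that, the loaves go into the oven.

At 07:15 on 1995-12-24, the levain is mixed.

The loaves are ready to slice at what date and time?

The levain is mixed: 07:15 Dec 24, 1995.
The levain peaks: 07:15 Dec 24, 1995 + 4h40m = 11:55 Dec 24, 1995.
The bulk ferment begins: 11:55 Dec 24, 1995 + 4h = 15:55 Dec 24, 1995.
Shaping is done: 15:55 Dec 24, 1995 + 5h = 20:55 Dec 24, 1995.
Cold retard begins: 20:55 Dec 24, 1995 + 12h20m = 09:15 Dec 25, 1995.
The loaves go into the oven: 09:15 Dec 25, 1995 + 8h15m = 17:30 Dec 25, 1995.
The loaves are ready to slice: 17:30 Dec 25, 1995 + 12h25m = 05:55 Dec 26, 1995.

05:55 on 1995-12-26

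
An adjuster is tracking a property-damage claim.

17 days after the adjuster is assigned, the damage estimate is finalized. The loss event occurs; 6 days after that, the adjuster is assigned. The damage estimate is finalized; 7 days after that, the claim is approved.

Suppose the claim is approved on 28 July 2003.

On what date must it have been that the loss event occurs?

The claim is approved: Jul 28, 2003.
The damage estimate is finalized: Jul 28, 2003 − 7 days = Jul 21, 2003.
The adjuster is assigned: Jul 21, 2003 − 17 days = Jul 4, 2003.
The loss event occurs: Jul 4, 2003 − 6 days = Jun 28, 2003.

28 June 2003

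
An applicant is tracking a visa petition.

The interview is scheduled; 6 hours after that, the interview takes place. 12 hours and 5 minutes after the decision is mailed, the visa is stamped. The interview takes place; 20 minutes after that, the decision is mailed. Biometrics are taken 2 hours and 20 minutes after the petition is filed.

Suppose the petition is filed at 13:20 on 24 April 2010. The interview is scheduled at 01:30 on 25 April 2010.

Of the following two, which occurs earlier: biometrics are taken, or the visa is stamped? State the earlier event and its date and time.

The petition is filed: 13:20 Apr 24, 2010.
Biometrics are taken: 13:20 Apr 24, 2010 + 2h20m = 15:40 Apr 24, 2010.
The interview is scheduled: 01:30 Apr 25, 2010.
The interview takes place: 01:30 Apr 25, 2010 + 6h = 07:30 Apr 25, 2010.
The decision is mailed: 07:30 Apr 25, 2010 + 20m = 07:50 Apr 25, 2010.
The visa is stamped: 07:50 Apr 25, 2010 + 12h05m = 19:55 Apr 25, 2010.
Comparing: biometrics are taken at 15:40 Apr 24, 2010 vs the visa is stamped at 19:55 Apr 25, 2010. Earlier: biometrics are taken.

Biometrics are taken — 15:40 on 24 April 2010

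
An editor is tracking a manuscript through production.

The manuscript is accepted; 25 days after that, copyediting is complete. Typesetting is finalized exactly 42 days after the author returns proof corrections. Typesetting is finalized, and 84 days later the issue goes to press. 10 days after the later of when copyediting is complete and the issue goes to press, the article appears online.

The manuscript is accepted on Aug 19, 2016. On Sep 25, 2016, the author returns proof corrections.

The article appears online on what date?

The manuscript is accepted: Aug 19, 2016.
Copyediting is complete: Aug 19, 2016 + 25 days = Sep 13, 2016.
The author returns proof corrections: Sep 25, 2016.
Typesetting is finalized: Sep 25, 2016 + 42 days = Nov 6, 2016.
The issue goes to press: Nov 6, 2016 + 84 days = Jan 29, 2017.
Both prerequisites met — copyediting is complete (Sep 13, 2016), the issue goes to press (Jan 29, 2017); the later is Jan 29, 2017.
The article appears online: Jan 29, 2017 + 10 days = Feb 8, 2017.

Feb 8, 2017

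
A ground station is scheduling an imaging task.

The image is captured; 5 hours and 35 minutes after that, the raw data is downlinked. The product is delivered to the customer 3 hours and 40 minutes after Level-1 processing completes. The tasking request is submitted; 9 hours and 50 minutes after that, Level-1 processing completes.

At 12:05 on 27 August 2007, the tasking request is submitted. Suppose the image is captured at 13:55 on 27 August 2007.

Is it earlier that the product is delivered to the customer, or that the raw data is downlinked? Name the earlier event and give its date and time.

The tasking request is submitted: 12:05 Aug 27, 2007.
Level-1 processing completes: 12:05 Aug 27, 2007 + 9h50m = 21:55 Aug 27, 2007.
The product is delivered to the customer: 21:55 Aug 27, 2007 + 3h40m = 01:35 Aug 28, 2007.
The image is captured: 13:55 Aug 27, 2007.
The raw data is downlinked: 13:55 Aug 27, 2007 + 5h35m = 19:30 Aug 27, 2007.
Comparing: the product is delivered to the customer at 01:35 Aug 28, 2007 vs the raw data is downlinked at 19:30 Aug 27, 2007. Earlier: the raw data is downlinked.

The raw data is downlinked — 19:30 on 27 August 2007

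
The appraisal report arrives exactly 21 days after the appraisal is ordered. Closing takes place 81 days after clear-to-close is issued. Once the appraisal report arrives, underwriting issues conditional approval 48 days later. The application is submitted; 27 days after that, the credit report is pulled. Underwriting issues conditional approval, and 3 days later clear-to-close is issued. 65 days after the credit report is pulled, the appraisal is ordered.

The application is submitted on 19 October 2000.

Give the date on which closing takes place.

21 June 2001

The application is submitted: Oct 19, 2000.
The credit report is pulled: Oct 19, 2000 + 27 days = Nov 15, 2000.
The appraisal is ordered: Nov 15, 2000 + 65 days = Jan 19, 2001.
The appraisal report arrives: Jan 19, 2001 + 21 days = Feb 9, 2001.
Underwriting issues conditional approval: Feb 9, 2001 + 48 days = Mar 29, 2001.
Clear-to-close is issued: Mar 29, 2001 + 3 days = Apr 1, 2001.
Closing takes place: Apr 1, 2001 + 81 days = Jun 21, 2001.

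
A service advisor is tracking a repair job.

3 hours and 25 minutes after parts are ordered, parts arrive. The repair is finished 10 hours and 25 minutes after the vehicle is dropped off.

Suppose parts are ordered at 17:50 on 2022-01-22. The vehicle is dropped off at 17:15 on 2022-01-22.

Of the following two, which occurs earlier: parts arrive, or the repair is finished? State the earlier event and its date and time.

Parts arrive — 21:15 on 2022-01-22

Parts are ordered: 17:50 Jan 22, 2022.
Parts arrive: 17:50 Jan 22, 2022 + 3h25m = 21:15 Jan 22, 2022.
The vehicle is dropped off: 17:15 Jan 22, 2022.
The repair is finished: 17:15 Jan 22, 2022 + 10h25m = 03:40 Jan 23, 2022.
Comparing: parts arrive at 21:15 Jan 22, 2022 vs the repair is finished at 03:40 Jan 23, 2022. Earlier: parts arrive.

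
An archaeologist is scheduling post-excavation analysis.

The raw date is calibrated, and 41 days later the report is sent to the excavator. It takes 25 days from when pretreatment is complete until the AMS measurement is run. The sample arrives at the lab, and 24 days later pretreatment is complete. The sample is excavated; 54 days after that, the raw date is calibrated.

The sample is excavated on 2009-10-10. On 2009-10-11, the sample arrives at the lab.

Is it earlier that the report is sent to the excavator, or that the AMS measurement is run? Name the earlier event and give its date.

The sample is excavated: Oct 10, 2009.
The raw date is calibrated: Oct 10, 2009 + 54 days = Dec 3, 2009.
The report is sent to the excavator: Dec 3, 2009 + 41 days = Jan 13, 2010.
The sample arrives at the lab: Oct 11, 2009.
Pretreatment is complete: Oct 11, 2009 + 24 days = Nov 4, 2009.
The AMS measurement is run: Nov 4, 2009 + 25 days = Nov 29, 2009.
Comparing: the report is sent to the excavator on Jan 13, 2010 vs the AMS measurement is run on Nov 29, 2009. Earlier: the AMS measurement is run.

The AMS measurement is run — 2009-11-29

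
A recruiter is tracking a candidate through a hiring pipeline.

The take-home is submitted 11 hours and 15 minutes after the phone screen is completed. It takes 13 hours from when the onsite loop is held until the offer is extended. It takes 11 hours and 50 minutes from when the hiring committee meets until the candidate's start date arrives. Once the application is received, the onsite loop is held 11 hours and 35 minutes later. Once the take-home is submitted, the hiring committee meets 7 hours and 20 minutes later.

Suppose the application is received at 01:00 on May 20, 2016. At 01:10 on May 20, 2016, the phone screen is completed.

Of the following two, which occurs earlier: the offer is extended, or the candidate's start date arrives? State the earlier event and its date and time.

The application is received: 01:00 May 20, 2016.
The onsite loop is held: 01:00 May 20, 2016 + 11h35m = 12:35 May 20, 2016.
The offer is extended: 12:35 May 20, 2016 + 13h = 01:35 May 21, 2016.
The phone screen is completed: 01:10 May 20, 2016.
The take-home is submitted: 01:10 May 20, 2016 + 11h15m = 12:25 May 20, 2016.
The hiring committee meets: 12:25 May 20, 2016 + 7h20m = 19:45 May 20, 2016.
The candidate's start date arrives: 19:45 May 20, 2016 + 11h50m = 07:35 May 21, 2016.
Comparing: the offer is extended at 01:35 May 21, 2016 vs the candidate's start date arrives at 07:35 May 21, 2016. Earlier: the offer is extended.

The offer is extended — 01:35 on May 21, 2016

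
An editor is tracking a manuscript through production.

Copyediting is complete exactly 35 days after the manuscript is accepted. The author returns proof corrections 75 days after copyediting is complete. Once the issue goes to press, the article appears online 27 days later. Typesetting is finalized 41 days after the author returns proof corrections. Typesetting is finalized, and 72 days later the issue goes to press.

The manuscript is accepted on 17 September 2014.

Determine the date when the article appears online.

The manuscript is accepted: Sep 17, 2014.
Copyediting is complete: Sep 17, 2014 + 35 days = Oct 22, 2014.
The author returns proof corrections: Oct 22, 2014 + 75 days = Jan 5, 2015.
Typesetting is finalized: Jan 5, 2015 + 41 days = Feb 15, 2015.
The issue goes to press: Feb 15, 2015 + 72 days = Apr 28, 2015.
The article appears online: Apr 28, 2015 + 27 days = May 25, 2015.

25 May 2015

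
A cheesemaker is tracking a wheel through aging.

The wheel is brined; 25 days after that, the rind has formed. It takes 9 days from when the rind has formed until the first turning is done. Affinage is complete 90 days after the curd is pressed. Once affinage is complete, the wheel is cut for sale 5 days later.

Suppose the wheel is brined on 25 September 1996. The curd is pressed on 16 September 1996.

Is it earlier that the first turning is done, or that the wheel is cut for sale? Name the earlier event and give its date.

The first turning is done — 29 October 1996

The wheel is brined: Sep 25, 1996.
The rind has formed: Sep 25, 1996 + 25 days = Oct 20, 1996.
The first turning is done: Oct 20, 1996 + 9 days = Oct 29, 1996.
The curd is pressed: Sep 16, 1996.
Affinage is complete: Sep 16, 1996 + 90 days = Dec 15, 1996.
The wheel is cut for sale: Dec 15, 1996 + 5 days = Dec 20, 1996.
Comparing: the first turning is done on Oct 29, 1996 vs the wheel is cut for sale on Dec 20, 1996. Earlier: the first turning is done.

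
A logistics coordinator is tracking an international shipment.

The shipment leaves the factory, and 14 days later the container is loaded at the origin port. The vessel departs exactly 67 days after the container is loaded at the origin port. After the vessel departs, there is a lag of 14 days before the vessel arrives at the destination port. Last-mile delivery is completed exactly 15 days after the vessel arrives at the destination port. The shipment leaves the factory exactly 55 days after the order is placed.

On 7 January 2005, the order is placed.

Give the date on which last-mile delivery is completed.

21 June 2005

The order is placed: Jan 7, 2005.
The shipment leaves the factory: Jan 7, 2005 + 55 days = Mar 3, 2005.
The container is loaded at the origin port: Mar 3, 2005 + 14 days = Mar 17, 2005.
The vessel departs: Mar 17, 2005 + 67 days = May 23, 2005.
The vessel arrives at the destination port: May 23, 2005 + 14 days = Jun 6, 2005.
Last-mile delivery is completed: Jun 6, 2005 + 15 days = Jun 21, 2005.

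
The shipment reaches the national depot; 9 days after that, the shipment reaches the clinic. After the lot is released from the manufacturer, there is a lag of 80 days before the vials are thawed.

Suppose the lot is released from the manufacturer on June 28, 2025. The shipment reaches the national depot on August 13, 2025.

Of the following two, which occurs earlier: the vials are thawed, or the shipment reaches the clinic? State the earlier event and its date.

The shipment reaches the clinic — August 22, 2025

The lot is released from the manufacturer: Jun 28, 2025.
The vials are thawed: Jun 28, 2025 + 80 days = Sep 16, 2025.
The shipment reaches the national depot: Aug 13, 2025.
The shipment reaches the clinic: Aug 13, 2025 + 9 days = Aug 22, 2025.
Comparing: the vials are thawed on Sep 16, 2025 vs the shipment reaches the clinic on Aug 22, 2025. Earlier: the shipment reaches the clinic.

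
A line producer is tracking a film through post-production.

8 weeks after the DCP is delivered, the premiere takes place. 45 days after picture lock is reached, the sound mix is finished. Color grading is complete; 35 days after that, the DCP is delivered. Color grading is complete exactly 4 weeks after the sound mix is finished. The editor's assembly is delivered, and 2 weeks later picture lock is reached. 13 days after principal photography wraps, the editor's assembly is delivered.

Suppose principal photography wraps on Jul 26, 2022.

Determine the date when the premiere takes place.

Principal photography wraps: Jul 26, 2022.
The editor's assembly is delivered: Jul 26, 2022 + 13 days = Aug 8, 2022.
Picture lock is reached: Aug 8, 2022 + 2 weeks = Aug 22, 2022.
The sound mix is finished: Aug 22, 2022 + 45 days = Oct 6, 2022.
Color grading is complete: Oct 6, 2022 + 4 weeks = Nov 3, 2022.
The DCP is delivered: Nov 3, 2022 + 35 days = Dec 8, 2022.
The premiere takes place: Dec 8, 2022 + 8 weeks = Feb 2, 2023.

Feb 2, 2023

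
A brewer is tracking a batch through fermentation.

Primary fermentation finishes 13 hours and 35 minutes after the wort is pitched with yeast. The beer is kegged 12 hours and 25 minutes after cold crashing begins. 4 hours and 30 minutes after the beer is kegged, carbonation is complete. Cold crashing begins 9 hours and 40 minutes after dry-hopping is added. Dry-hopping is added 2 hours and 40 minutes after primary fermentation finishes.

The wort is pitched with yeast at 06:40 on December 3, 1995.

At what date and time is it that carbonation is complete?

01:30 on December 5, 1995

The wort is pitched with yeast: 06:40 Dec 3, 1995.
Primary fermentation finishes: 06:40 Dec 3, 1995 + 13h35m = 20:15 Dec 3, 1995.
Dry-hopping is added: 20:15 Dec 3, 1995 + 2h40m = 22:55 Dec 3, 1995.
Cold crashing begins: 22:55 Dec 3, 1995 + 9h40m = 08:35 Dec 4, 1995.
The beer is kegged: 08:35 Dec 4, 1995 + 12h25m = 21:00 Dec 4, 1995.
Carbonation is complete: 21:00 Dec 4, 1995 + 4h30m = 01:30 Dec 5, 1995.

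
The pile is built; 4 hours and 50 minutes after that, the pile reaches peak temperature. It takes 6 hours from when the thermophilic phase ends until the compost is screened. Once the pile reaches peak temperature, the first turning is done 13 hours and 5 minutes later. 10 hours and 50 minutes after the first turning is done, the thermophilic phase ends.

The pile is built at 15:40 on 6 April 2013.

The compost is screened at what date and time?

The pile is built: 15:40 Apr 6, 2013.
The pile reaches peak temperature: 15:40 Apr 6, 2013 + 4h50m = 20:30 Apr 6, 2013.
The first turning is done: 20:30 Apr 6, 2013 + 13h05m = 09:35 Apr 7, 2013.
The thermophilic phase ends: 09:35 Apr 7, 2013 + 10h50m = 20:25 Apr 7, 2013.
The compost is screened: 20:25 Apr 7, 2013 + 6h = 02:25 Apr 8, 2013.

02:25 on 8 April 2013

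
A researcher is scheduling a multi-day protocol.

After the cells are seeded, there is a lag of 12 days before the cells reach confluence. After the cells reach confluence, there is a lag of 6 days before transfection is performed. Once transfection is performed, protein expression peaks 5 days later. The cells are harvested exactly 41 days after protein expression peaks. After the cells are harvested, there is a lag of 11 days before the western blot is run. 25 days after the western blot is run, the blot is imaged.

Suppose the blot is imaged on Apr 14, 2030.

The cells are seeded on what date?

The blot is imaged: Apr 14, 2030.
The western blot is run: Apr 14, 2030 − 25 days = Mar 20, 2030.
The cells are harvested: Mar 20, 2030 − 11 days = Mar 9, 2030.
Protein expression peaks: Mar 9, 2030 − 41 days = Jan 27, 2030.
Transfection is performed: Jan 27, 2030 − 5 days = Jan 22, 2030.
The cells reach confluence: Jan 22, 2030 − 6 days = Jan 16, 2030.
The cells are seeded: Jan 16, 2030 − 12 days = Jan 4, 2030.

Jan 4, 2030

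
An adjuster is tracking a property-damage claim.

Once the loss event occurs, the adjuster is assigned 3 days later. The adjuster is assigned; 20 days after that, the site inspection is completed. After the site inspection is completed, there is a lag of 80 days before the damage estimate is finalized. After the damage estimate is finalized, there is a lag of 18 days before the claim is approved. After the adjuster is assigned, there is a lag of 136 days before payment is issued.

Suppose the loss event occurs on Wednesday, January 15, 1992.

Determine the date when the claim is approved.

The loss event occurs: Jan 15, 1992.
The adjuster is assigned: Jan 15, 1992 + 3 days = Jan 18, 1992.
The site inspection is completed: Jan 18, 1992 + 20 days = Feb 7, 1992.
The damage estimate is finalized: Feb 7, 1992 + 80 days = Apr 27, 1992.
The claim is approved: Apr 27, 1992 + 18 days = May 15, 1992.

Friday, May 15, 1992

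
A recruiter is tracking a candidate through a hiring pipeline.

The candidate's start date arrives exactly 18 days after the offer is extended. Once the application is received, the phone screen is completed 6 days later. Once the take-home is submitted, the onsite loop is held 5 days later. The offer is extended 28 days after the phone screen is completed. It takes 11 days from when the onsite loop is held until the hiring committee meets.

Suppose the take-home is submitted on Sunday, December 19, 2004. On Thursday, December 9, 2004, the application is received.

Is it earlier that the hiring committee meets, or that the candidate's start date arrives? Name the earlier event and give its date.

The take-home is submitted: Dec 19, 2004.
The onsite loop is held: Dec 19, 2004 + 5 days = Dec 24, 2004.
The hiring committee meets: Dec 24, 2004 + 11 days = Jan 4, 2005.
The application is received: Dec 9, 2004.
The phone screen is completed: Dec 9, 2004 + 6 days = Dec 15, 2004.
The offer is extended: Dec 15, 2004 + 28 days = Jan 12, 2005.
The candidate's start date arrives: Jan 12, 2005 + 18 days = Jan 30, 2005.
Comparing: the hiring committee meets on Jan 4, 2005 vs the candidate's start date arrives on Jan 30, 2005. Earlier: the hiring committee meets.

The hiring committee meets — Tuesday, January 4, 2005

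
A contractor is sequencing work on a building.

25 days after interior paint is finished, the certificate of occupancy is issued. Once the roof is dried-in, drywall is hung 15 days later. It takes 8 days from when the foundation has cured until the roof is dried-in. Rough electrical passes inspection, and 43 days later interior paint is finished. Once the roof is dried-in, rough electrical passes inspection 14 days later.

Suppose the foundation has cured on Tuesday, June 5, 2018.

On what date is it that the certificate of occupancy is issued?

The foundation has cured: Jun 5, 2018.
The roof is dried-in: Jun 5, 2018 + 8 days = Jun 13, 2018.
Rough electrical passes inspection: Jun 13, 2018 + 14 days = Jun 27, 2018.
Interior paint is finished: Jun 27, 2018 + 43 days = Aug 9, 2018.
The certificate of occupancy is issued: Aug 9, 2018 + 25 days = Sep 3, 2018.

Monday, September 3, 2018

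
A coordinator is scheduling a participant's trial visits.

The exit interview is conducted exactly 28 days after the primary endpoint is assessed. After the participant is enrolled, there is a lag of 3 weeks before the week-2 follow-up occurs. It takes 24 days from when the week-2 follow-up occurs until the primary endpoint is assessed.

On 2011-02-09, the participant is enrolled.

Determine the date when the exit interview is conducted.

The participant is enrolled: Feb 9, 2011.
The week-2 follow-up occurs: Feb 9, 2011 + 3 weeks = Mar 2, 2011.
The primary endpoint is assessed: Mar 2, 2011 + 24 days = Mar 26, 2011.
The exit interview is conducted: Mar 26, 2011 + 28 days = Apr 23, 2011.

2011-04-23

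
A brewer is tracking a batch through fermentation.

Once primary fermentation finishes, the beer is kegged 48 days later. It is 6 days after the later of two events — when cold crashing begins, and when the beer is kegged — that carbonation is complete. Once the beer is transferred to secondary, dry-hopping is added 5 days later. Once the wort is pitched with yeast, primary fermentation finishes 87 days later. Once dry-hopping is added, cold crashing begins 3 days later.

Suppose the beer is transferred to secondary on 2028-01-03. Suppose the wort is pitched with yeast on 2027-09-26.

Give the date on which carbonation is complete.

The beer is transferred to secondary: Jan 3, 2028.
Dry-hopping is added: Jan 3, 2028 + 5 days = Jan 8, 2028.
Cold crashing begins: Jan 8, 2028 + 3 days = Jan 11, 2028.
The wort is pitched with yeast: Sep 26, 2027.
Primary fermentation finishes: Sep 26, 2027 + 87 days = Dec 22, 2027.
The beer is kegged: Dec 22, 2027 + 48 days = Feb 8, 2028.
Both prerequisites met — cold crashing begins (Jan 11, 2028), the beer is kegged (Feb 8, 2028); the later is Feb 8, 2028.
Carbonation is complete: Feb 8, 2028 + 6 days = Feb 14, 2028.

2028-02-14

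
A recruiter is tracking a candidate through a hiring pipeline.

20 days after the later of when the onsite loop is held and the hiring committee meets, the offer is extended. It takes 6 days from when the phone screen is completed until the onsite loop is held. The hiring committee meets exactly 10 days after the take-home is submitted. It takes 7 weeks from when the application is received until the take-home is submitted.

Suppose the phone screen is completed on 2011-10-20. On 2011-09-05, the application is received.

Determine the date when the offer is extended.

2011-11-23

The phone screen is completed: Oct 20, 2011.
The onsite loop is held: Oct 20, 2011 + 6 days = Oct 26, 2011.
The application is received: Sep 5, 2011.
The take-home is submitted: Sep 5, 2011 + 7 weeks = Oct 24, 2011.
The hiring committee meets: Oct 24, 2011 + 10 days = Nov 3, 2011.
Both prerequisites met — the onsite loop is held (Oct 26, 2011), the hiring committee meets (Nov 3, 2011); the later is Nov 3, 2011.
The offer is extended: Nov 3, 2011 + 20 days = Nov 23, 2011.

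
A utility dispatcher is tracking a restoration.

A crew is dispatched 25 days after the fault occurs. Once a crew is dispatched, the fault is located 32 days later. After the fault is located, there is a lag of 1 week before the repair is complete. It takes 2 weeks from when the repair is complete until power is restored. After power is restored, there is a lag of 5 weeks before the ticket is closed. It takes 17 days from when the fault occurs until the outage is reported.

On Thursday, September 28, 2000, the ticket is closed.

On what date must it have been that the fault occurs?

The ticket is closed: Sep 28, 2000.
Power is restored: Sep 28, 2000 − 5 weeks = Aug 24, 2000.
The repair is complete: Aug 24, 2000 − 2 weeks = Aug 10, 2000.
The fault is located: Aug 10, 2000 − 1 week = Aug 3, 2000.
A crew is dispatched: Aug 3, 2000 − 32 days = Jul 2, 2000.
The fault occurs: Jul 2, 2000 − 25 days = Jun 7, 2000.

Wednesday, June 7, 2000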